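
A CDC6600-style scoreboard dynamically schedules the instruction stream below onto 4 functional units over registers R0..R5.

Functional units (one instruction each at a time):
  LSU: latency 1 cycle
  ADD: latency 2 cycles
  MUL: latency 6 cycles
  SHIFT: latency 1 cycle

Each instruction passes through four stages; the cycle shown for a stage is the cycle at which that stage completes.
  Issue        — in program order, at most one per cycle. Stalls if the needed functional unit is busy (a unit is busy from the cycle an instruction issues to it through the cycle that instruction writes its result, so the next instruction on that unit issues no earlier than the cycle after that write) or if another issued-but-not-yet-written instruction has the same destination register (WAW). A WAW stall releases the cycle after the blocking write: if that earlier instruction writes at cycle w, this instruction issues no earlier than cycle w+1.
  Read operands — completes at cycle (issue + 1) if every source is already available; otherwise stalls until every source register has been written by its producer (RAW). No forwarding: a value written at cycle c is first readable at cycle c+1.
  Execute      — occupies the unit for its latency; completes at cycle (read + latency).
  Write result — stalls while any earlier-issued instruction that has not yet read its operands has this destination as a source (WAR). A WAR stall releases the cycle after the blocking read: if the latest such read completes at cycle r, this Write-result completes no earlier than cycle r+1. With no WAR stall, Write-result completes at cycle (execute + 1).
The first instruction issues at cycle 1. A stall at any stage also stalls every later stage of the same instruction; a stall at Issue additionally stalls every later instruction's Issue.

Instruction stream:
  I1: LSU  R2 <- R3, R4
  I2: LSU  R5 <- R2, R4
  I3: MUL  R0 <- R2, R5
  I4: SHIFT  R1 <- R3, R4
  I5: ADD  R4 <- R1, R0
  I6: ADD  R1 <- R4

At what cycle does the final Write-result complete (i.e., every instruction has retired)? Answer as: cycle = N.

cycle = 25

cycle 1: I1 dispatched to LSU
cycle 2: I1 operands ready
cycle 3: I1 complete
cycle 4: R2←I1
cycle 5: I2 dispatched to LSU
cycle 6: I2 operands ready | I3 dispatched to MUL
cycle 7: I2 complete | I4 dispatched to SHIFT
cycle 8: R5←I2 | I4 operands ready | I5 dispatched to ADD
cycle 9: I3 operands ready | I4 complete
cycle 10: R1←I4
cycle 15: I3 complete
cycle 16: R0←I3
cycle 17: I5 operands ready
cycle 19: I5 complete
cycle 20: R4←I5
cycle 21: I6 dispatched to ADD
cycle 22: I6 operands ready
cycle 24: I6 complete
cycle 25: R1←I6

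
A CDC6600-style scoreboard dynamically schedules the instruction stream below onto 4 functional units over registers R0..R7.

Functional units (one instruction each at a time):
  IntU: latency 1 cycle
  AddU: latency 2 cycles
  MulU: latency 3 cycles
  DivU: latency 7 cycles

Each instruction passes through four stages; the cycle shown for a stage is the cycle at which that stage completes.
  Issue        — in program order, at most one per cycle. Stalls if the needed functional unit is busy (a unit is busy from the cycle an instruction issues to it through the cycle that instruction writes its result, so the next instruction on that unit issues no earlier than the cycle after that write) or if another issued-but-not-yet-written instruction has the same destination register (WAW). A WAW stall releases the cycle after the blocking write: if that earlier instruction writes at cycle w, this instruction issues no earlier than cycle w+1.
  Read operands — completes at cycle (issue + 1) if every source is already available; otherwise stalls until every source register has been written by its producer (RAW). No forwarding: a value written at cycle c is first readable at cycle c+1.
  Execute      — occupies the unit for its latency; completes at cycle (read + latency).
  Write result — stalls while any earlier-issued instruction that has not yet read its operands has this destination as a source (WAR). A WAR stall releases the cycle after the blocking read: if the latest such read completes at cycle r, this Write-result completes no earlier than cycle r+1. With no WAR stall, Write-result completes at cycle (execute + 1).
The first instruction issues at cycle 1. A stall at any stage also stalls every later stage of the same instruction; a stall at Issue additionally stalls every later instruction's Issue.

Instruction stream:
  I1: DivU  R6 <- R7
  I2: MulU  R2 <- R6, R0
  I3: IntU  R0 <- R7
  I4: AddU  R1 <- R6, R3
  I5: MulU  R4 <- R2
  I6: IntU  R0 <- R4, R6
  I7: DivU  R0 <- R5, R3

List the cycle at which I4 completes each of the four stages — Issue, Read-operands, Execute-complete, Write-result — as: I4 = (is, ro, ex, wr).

t=1  I1→DivU
t=2  I1 RO | I2→MulU
t=3  I3→IntU
t=4  I3 RO | I4→AddU
t=5  I3 EX
t=9  I1 EX
t=10  I1 WR R6
t=11  I2 RO | I4 RO
t=12  I3 WR R0
t=13  I4 EX
t=14  I2 EX | I4 WR R1
t=15  I2 WR R2
t=16  I5→MulU
t=17  I5 RO | I6→IntU
t=20  I5 EX
t=21  I5 WR R4
t=22  I6 RO
t=23  I6 EX
t=24  I6 WR R0
t=25  I7→DivU
t=26  I7 RO
t=33  I7 EX
t=34  I7 WR R0

I4 = (4, 11, 13, 14)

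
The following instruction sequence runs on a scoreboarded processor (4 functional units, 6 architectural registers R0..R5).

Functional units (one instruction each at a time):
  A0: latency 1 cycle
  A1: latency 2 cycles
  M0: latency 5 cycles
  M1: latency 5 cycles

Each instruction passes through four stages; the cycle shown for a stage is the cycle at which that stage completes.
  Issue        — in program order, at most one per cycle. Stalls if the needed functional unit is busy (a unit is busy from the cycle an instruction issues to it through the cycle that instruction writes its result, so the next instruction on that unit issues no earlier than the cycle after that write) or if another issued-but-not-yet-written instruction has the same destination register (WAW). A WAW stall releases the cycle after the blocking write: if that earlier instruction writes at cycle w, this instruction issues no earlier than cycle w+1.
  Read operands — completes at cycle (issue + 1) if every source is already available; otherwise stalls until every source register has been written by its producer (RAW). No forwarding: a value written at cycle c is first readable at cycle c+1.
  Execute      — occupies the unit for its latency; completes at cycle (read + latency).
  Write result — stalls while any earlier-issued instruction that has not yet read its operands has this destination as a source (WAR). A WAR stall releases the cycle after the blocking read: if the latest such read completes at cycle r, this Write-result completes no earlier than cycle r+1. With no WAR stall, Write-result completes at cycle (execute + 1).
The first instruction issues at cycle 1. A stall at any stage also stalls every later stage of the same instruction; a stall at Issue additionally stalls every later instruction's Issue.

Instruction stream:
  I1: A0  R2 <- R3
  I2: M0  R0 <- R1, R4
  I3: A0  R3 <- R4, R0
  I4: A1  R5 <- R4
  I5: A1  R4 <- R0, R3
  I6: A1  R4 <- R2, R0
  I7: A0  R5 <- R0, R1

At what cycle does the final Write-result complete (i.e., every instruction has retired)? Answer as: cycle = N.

I1 -> (1, 2, 3, 4)
I2 -> (2, 3, 8, 9)
I3 -> (5, 10, 11, 12)  // struct: A0 busy until I1 writes@4, RAW R0: wait I2 write@9
I4 -> (6, 7, 9, 10)
I5 -> (11, 13, 15, 16)  // struct: A1 busy until I4 writes@10, RAW R3: wait I3 write@12
I6 -> (17, 18, 20, 21)  // struct: A1 busy until I5 writes@16
I7 -> (18, 19, 20, 21)

cycle = 21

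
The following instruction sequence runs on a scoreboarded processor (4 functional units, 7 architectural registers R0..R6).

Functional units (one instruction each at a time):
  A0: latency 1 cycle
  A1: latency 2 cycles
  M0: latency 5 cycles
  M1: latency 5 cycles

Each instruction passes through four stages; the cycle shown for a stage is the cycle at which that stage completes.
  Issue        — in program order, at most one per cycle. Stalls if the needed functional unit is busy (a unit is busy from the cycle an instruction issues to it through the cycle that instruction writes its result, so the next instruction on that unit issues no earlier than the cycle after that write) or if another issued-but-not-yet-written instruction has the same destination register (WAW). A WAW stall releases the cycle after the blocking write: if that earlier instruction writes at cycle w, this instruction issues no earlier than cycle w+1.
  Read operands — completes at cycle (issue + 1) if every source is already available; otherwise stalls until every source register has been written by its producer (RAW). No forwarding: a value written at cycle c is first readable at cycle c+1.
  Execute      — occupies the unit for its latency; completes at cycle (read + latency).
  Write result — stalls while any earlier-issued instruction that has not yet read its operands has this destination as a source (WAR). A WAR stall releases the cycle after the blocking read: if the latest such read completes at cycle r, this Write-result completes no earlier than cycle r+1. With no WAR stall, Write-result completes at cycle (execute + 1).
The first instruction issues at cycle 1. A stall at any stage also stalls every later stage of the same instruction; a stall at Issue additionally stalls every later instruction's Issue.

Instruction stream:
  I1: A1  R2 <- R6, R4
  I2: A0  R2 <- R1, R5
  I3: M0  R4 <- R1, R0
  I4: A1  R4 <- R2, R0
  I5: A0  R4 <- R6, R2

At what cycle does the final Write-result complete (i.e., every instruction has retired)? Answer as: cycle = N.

cycle 1: I1→A1
cycle 2: I1 RO
cycle 4: I1 EX
cycle 5: I1 WR R2
cycle 6: I2→A0
cycle 7: I2 RO; I3→M0
cycle 8: I2 EX; I3 RO
cycle 9: I2 WR R2
cycle 13: I3 EX
cycle 14: I3 WR R4
cycle 15: I4→A1
cycle 16: I4 RO
cycle 18: I4 EX
cycle 19: I4 WR R4
cycle 20: I5→A0
cycle 21: I5 RO
cycle 22: I5 EX
cycle 23: I5 WR R4

cycle = 23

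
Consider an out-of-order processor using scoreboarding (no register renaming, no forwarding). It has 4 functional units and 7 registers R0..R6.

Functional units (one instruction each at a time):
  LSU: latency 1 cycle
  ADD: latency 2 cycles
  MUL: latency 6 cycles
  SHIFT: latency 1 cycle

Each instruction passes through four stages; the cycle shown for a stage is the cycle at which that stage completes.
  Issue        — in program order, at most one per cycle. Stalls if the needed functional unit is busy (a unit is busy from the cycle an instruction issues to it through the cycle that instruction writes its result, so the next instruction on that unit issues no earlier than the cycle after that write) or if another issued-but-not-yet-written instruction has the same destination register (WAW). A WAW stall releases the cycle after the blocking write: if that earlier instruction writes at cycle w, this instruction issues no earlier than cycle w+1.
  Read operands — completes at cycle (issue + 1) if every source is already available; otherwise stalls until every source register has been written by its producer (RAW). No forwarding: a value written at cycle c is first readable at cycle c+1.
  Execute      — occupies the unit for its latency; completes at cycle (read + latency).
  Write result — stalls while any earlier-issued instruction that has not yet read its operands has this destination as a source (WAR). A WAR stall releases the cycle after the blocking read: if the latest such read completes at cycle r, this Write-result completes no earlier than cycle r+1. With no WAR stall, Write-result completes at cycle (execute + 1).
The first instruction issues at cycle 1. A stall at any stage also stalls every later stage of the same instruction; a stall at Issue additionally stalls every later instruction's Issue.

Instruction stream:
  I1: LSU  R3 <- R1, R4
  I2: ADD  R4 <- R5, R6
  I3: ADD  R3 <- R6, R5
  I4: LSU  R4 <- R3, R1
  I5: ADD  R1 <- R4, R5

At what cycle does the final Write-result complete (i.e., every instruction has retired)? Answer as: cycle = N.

cycle = 18

c1: issue I1 (LSU)
c2: I1 read-ops, issue I2 (ADD)
c3: I1 finished on LSU, I2 read-ops
c4: I1→R3
c5: I2 finished on ADD
c6: I2→R4
c7: issue I3 (ADD)
c8: I3 read-ops, issue I4 (LSU)
c10: I3 finished on ADD
c11: I3→R3
c12: I4 read-ops, issue I5 (ADD)
c13: I4 finished on LSU
c14: I4→R4
c15: I5 read-ops
c17: I5 finished on ADD
c18: I5→R1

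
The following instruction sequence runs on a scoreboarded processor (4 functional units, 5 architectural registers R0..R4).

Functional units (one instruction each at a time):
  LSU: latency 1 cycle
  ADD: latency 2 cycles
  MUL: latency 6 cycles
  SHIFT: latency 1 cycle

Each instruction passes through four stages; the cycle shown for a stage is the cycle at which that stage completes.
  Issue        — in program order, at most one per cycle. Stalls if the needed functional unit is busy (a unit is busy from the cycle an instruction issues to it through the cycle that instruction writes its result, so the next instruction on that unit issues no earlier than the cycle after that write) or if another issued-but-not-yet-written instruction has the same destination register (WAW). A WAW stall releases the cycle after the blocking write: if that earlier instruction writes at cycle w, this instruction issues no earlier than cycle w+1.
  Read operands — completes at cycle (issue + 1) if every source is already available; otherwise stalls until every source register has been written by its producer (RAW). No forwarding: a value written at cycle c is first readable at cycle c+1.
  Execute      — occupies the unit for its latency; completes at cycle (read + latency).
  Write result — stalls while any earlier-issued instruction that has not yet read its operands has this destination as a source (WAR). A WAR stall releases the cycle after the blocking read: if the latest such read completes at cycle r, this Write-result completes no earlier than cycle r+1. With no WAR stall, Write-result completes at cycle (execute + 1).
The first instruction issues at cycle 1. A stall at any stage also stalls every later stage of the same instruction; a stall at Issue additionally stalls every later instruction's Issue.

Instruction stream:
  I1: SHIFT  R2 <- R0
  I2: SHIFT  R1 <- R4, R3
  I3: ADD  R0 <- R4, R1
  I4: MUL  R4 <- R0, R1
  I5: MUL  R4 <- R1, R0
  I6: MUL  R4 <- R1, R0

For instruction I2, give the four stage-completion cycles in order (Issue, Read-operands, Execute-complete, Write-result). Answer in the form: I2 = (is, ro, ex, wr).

c1: I1 issues→SHIFT
c2: I1 reads
c3: I1 exec-done
c4: I1 writes R2
c5: I2 issues→SHIFT
c6: I2 reads, I3 issues→ADD
c7: I2 exec-done, I4 issues→MUL
c8: I2 writes R1
c9: I3 reads
c11: I3 exec-done
c12: I3 writes R0
c13: I4 reads
c19: I4 exec-done
c20: I4 writes R4
c21: I5 issues→MUL
c22: I5 reads
c28: I5 exec-done
c29: I5 writes R4
c30: I6 issues→MUL
c31: I6 reads
c37: I6 exec-done
c38: I6 writes R4

I2 = (5, 6, 7, 8)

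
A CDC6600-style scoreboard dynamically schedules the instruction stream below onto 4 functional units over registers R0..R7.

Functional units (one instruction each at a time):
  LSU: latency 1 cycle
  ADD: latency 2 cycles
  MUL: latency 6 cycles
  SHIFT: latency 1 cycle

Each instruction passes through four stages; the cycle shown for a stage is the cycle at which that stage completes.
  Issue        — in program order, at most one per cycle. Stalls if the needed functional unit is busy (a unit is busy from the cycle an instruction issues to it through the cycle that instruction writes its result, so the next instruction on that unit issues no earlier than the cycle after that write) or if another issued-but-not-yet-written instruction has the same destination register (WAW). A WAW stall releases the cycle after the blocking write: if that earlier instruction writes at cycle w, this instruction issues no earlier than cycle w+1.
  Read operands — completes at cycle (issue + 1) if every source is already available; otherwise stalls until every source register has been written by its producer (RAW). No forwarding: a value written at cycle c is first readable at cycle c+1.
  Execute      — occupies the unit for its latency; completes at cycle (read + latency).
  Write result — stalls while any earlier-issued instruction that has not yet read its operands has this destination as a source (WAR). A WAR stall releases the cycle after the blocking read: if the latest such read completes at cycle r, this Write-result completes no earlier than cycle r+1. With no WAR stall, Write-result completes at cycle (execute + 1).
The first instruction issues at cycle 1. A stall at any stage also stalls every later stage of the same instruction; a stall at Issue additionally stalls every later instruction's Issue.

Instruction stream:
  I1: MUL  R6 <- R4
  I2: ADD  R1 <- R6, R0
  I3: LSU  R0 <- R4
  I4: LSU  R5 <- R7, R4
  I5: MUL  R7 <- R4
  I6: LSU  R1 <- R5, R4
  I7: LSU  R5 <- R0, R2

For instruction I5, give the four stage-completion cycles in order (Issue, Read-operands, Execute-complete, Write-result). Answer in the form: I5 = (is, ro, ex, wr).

[1] issue I1 (MUL)
[2] I1 read-ops, issue I2 (ADD)
[3] issue I3 (LSU)
[4] I3 read-ops
[5] I3 finished on LSU
[8] I1 finished on MUL
[9] I1→R6
[10] I2 read-ops
[11] I3→R0
[12] I2 finished on ADD, issue I4 (LSU)
[13] I2→R1, I4 read-ops, issue I5 (MUL)
[14] I4 finished on LSU, I5 read-ops
[15] I4→R5
[16] issue I6 (LSU)
[17] I6 read-ops
[18] I6 finished on LSU
[19] I6→R1
[20] I5 finished on MUL, issue I7 (LSU)
[21] I5→R7, I7 read-ops
[22] I7 finished on LSU
[23] I7→R5

I5 = (13, 14, 20, 21)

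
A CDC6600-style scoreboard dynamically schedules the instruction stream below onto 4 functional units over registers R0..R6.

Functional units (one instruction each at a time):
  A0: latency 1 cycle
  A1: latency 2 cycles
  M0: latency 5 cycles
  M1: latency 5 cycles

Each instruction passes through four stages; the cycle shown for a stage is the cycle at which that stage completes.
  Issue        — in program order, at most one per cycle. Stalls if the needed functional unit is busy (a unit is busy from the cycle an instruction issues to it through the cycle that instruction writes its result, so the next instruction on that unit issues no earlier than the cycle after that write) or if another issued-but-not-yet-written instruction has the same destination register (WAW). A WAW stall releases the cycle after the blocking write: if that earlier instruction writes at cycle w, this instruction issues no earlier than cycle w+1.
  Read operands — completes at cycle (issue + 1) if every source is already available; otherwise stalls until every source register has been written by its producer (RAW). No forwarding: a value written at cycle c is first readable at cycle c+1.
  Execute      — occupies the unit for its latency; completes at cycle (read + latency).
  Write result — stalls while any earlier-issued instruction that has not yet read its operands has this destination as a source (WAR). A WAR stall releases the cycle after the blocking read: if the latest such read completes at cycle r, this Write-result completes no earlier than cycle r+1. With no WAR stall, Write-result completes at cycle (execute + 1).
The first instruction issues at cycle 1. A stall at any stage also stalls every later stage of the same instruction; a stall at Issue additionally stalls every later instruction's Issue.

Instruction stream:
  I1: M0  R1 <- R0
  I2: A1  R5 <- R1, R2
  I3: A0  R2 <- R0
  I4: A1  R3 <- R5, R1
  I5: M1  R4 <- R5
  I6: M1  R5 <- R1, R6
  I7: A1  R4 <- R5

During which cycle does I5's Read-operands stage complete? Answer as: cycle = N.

cycle = 15

cycle 1: I1 dispatched to M0
cycle 2: I1 operands ready, I2 dispatched to A1
cycle 3: I3 dispatched to A0
cycle 4: I3 operands ready
cycle 5: I3 complete
cycle 7: I1 complete
cycle 8: R1←I1
cycle 9: I2 operands ready
cycle 10: R2←I3
cycle 11: I2 complete
cycle 12: R5←I2
cycle 13: I4 dispatched to A1
cycle 14: I4 operands ready, I5 dispatched to M1
cycle 15: I5 operands ready
cycle 16: I4 complete
cycle 17: R3←I4
cycle 20: I5 complete
cycle 21: R4←I5
cycle 22: I6 dispatched to M1
cycle 23: I6 operands ready, I7 dispatched to A1
cycle 28: I6 complete
cycle 29: R5←I6
cycle 30: I7 operands ready
cycle 32: I7 complete
cycle 33: R4←I7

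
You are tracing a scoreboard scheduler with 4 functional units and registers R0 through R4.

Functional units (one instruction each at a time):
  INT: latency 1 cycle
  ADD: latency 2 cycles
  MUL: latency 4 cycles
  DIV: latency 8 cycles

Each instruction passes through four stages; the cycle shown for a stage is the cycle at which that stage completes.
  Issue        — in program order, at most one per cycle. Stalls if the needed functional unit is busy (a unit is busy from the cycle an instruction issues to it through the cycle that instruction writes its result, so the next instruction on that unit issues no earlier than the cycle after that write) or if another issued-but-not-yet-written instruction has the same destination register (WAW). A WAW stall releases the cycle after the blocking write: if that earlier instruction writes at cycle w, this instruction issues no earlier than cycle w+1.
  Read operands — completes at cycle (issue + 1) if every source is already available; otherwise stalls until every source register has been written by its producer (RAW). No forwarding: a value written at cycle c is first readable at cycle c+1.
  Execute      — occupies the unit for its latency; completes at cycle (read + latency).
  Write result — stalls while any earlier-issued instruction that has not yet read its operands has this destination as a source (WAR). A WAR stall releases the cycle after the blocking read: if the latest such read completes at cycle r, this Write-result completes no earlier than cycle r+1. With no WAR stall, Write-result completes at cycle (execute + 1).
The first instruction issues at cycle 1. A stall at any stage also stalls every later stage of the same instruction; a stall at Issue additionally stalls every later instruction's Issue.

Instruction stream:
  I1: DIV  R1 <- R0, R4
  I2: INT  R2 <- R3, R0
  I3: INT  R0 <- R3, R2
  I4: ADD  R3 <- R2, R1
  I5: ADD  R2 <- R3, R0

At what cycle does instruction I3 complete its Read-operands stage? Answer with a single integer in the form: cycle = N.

c1: I1 dispatched to DIV
c2: I1 operands ready; I2 dispatched to INT
c3: I2 operands ready
c4: I2 complete
c5: R2←I2
c6: I3 dispatched to INT
c7: I3 operands ready; I4 dispatched to ADD
c8: I3 complete
c9: R0←I3
c10: I1 complete
c11: R1←I1
c12: I4 operands ready
c14: I4 complete
c15: R3←I4
c16: I5 dispatched to ADD
c17: I5 operands ready
c19: I5 complete
c20: R2←I5

cycle = 7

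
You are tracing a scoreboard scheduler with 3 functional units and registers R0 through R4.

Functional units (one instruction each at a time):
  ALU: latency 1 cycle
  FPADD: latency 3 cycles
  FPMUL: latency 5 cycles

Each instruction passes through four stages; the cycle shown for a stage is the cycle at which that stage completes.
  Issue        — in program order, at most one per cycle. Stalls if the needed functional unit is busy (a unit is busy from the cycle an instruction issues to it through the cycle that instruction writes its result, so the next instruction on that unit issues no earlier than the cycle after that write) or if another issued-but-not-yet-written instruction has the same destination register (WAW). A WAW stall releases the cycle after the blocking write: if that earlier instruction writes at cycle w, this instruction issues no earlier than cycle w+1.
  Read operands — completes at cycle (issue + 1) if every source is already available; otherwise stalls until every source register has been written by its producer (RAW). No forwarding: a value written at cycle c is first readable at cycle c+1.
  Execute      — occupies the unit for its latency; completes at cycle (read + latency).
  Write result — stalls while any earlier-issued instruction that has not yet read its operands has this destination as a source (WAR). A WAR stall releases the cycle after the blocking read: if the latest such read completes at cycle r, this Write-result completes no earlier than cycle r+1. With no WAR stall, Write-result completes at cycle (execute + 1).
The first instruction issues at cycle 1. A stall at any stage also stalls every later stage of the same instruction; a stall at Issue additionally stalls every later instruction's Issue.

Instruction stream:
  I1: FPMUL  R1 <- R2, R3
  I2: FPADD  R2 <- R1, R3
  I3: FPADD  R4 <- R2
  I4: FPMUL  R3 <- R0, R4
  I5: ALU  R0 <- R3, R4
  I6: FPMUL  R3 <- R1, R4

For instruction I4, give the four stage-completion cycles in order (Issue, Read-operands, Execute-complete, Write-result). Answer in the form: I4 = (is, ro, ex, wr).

I1: IS=1 RO=2 EX=7 WR=8
I2: IS=2 RO=9 EX=12 WR=13  [RAW R1: wait I1 write@8]
I3: IS=14 RO=15 EX=18 WR=19  [struct: FPADD busy until I2 writes@13]
I4: IS=15 RO=20 EX=25 WR=26  [RAW R4: wait I3 write@19]
I5: IS=16 RO=27 EX=28 WR=29  [RAW R3: wait I4 write@26]
I6: IS=27 RO=28 EX=33 WR=34  [struct: FPMUL busy until I4 writes@26]

I4 = (15, 20, 25, 26)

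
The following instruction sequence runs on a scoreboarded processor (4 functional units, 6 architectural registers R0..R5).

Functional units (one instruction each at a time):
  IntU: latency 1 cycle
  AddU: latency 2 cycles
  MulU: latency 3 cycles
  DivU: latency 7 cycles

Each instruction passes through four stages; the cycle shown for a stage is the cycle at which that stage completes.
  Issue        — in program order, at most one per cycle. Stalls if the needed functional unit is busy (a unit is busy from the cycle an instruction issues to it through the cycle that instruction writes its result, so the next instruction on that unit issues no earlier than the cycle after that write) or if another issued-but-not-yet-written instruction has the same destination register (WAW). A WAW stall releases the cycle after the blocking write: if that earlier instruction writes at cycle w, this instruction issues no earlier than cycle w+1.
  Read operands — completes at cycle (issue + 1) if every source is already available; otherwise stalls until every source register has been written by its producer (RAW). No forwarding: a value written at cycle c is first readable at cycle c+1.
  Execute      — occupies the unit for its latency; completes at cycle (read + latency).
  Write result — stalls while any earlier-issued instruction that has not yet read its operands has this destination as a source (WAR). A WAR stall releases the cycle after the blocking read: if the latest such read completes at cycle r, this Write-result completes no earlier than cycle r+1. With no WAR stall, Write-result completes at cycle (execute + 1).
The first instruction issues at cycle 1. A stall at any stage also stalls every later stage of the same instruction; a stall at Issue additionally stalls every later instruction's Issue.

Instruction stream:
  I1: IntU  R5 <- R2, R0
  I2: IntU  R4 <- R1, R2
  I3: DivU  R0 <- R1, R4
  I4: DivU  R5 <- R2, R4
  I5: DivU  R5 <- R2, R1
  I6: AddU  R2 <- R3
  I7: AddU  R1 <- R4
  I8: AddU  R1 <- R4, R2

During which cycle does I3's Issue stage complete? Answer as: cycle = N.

I1: IS=1 RO=2 EX=3 WR=4
I2: IS=5 RO=6 EX=7 WR=8  [struct: IntU busy until I1 writes@4]
I3: IS=6 RO=9 EX=16 WR=17  [RAW R4: wait I2 write@8]
I4: IS=18 RO=19 EX=26 WR=27  [struct: DivU busy until I3 writes@17]
I5: IS=28 RO=29 EX=36 WR=37  [struct: DivU busy until I4 writes@27]
I6: IS=29 RO=30 EX=32 WR=33
I7: IS=34 RO=35 EX=37 WR=38  [struct: AddU busy until I6 writes@33]
I8: IS=39 RO=40 EX=42 WR=43  [struct: AddU busy until I7 writes@38]

cycle = 6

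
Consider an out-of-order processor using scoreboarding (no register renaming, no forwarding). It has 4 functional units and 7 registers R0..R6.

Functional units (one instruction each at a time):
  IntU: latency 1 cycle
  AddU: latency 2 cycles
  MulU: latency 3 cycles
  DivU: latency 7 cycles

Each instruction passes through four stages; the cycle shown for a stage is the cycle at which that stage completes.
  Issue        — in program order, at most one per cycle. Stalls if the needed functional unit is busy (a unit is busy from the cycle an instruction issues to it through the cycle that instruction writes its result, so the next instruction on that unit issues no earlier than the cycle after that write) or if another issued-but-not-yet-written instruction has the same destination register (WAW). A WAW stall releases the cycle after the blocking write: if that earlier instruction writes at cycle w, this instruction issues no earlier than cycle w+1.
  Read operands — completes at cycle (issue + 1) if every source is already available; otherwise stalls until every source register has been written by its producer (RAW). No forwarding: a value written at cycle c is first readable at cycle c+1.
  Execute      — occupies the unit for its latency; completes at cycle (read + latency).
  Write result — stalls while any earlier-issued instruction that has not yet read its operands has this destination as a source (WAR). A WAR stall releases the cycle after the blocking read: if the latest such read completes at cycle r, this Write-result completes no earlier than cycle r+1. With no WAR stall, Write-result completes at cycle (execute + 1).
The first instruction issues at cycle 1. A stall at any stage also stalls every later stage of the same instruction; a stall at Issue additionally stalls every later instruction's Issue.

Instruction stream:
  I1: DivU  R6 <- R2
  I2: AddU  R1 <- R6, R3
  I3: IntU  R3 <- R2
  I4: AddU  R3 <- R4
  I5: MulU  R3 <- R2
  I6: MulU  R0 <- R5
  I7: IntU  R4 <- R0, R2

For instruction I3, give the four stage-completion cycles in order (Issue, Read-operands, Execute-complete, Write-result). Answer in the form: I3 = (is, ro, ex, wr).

I3 = (3, 4, 5, 12)

I1 -> (1, 2, 9, 10)
I2 -> (2, 11, 13, 14)  // RAW R6: wait I1 write@10
I3 -> (3, 4, 5, 12)  // WAR R3: wait I2 read@11
I4 -> (15, 16, 18, 19)  // struct: AddU busy until I2 writes@14
I5 -> (20, 21, 24, 25)  // WAW R3: wait I4 write@19
I6 -> (26, 27, 30, 31)  // struct: MulU busy until I5 writes@25
I7 -> (27, 32, 33, 34)  // RAW R0: wait I6 write@31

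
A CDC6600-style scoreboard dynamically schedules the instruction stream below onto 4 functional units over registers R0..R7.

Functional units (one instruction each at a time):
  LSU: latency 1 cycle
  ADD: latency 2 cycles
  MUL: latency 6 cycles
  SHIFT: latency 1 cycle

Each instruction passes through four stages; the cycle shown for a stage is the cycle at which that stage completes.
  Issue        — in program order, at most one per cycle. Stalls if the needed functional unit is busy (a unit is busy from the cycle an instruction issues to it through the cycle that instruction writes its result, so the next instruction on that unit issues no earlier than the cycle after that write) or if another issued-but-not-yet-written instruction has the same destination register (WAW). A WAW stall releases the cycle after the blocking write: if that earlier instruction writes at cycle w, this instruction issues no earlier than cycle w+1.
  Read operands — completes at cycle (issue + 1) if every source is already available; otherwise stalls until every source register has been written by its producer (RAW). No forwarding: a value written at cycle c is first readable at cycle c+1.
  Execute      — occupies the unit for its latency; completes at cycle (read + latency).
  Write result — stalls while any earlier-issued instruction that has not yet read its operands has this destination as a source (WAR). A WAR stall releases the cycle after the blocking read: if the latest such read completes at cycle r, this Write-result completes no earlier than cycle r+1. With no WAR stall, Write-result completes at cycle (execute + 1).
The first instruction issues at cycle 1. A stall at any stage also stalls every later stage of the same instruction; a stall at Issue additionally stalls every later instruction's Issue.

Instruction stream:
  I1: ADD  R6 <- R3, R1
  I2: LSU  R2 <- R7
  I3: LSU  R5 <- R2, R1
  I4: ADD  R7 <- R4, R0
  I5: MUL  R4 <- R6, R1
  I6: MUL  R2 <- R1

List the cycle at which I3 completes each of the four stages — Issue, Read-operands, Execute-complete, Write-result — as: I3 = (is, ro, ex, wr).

I3 = (6, 7, 8, 9)

I1 -> (1, 2, 4, 5)
I2 -> (2, 3, 4, 5)
I3 -> (6, 7, 8, 9)  // struct: LSU busy until I2 writes@5
I4 -> (7, 8, 10, 11)
I5 -> (8, 9, 15, 16)
I6 -> (17, 18, 24, 25)  // struct: MUL busy until I5 writes@16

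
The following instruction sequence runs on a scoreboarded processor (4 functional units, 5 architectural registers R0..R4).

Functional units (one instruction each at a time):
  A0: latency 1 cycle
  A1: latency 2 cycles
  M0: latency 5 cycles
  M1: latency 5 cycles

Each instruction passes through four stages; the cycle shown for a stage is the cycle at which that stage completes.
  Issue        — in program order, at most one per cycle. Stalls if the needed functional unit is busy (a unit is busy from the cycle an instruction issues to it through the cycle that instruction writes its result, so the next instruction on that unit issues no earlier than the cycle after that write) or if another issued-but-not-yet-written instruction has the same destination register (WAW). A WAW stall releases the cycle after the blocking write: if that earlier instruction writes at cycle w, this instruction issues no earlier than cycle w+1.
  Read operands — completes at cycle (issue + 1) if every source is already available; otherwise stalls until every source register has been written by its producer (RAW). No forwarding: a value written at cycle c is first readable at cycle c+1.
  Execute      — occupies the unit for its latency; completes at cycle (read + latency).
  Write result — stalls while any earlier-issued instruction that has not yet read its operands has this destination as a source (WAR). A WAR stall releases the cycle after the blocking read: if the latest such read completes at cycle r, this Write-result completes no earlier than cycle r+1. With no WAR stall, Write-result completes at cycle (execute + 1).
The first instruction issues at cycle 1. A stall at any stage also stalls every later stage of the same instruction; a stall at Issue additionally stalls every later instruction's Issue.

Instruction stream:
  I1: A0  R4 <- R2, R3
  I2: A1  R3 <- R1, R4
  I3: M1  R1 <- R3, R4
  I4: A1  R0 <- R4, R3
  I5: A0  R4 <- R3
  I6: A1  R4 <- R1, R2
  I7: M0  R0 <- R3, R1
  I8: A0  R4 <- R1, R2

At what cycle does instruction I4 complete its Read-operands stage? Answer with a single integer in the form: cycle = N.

cycle = 10

I1: IS=1 RO=2 EX=3 WR=4
I2: IS=2 RO=5 EX=7 WR=8  [RAW R4: wait I1 write@4]
I3: IS=3 RO=9 EX=14 WR=15  [RAW R3: wait I2 write@8]
I4: IS=9 RO=10 EX=12 WR=13  [struct: A1 busy until I2 writes@8]
I5: IS=10 RO=11 EX=12 WR=13
I6: IS=14 RO=16 EX=18 WR=19  [WAW R4: wait I5 write@13; RAW R1: wait I3 write@15]
I7: IS=15 RO=16 EX=21 WR=22
I8: IS=20 RO=21 EX=22 WR=23  [WAW R4: wait I6 write@19]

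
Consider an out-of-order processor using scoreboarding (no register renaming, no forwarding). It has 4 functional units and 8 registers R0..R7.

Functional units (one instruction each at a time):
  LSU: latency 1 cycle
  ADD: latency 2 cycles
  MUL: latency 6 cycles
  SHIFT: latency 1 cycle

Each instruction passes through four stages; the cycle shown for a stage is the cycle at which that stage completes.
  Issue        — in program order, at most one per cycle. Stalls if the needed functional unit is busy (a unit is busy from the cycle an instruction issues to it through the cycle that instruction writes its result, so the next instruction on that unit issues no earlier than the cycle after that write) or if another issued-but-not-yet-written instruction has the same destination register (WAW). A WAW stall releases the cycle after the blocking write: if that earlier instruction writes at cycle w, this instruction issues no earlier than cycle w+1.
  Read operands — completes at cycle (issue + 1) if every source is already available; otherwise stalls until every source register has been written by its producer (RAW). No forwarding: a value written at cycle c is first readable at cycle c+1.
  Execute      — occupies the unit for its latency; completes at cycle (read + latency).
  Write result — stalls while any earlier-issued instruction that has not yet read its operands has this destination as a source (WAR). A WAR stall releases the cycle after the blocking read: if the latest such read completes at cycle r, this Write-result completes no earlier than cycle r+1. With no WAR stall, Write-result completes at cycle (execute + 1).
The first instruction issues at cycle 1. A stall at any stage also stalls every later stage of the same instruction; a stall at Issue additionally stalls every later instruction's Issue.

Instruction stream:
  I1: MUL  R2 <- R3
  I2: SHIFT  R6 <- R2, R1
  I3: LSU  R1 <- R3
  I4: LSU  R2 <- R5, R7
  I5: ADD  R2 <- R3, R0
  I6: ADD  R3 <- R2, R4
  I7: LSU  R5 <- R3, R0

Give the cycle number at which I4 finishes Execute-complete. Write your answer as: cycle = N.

cycle = 14

t=1  I1 dispatched to MUL
t=2  I1 operands ready · I2 dispatched to SHIFT
t=3  I3 dispatched to LSU
t=4  I3 operands ready
t=5  I3 complete
t=8  I1 complete
t=9  R2←I1
t=10  I2 operands ready
t=11  I2 complete · R1←I3
t=12  R6←I2 · I4 dispatched to LSU
t=13  I4 operands ready
t=14  I4 complete
t=15  R2←I4
t=16  I5 dispatched to ADD
t=17  I5 operands ready
t=19  I5 complete
t=20  R2←I5
t=21  I6 dispatched to ADD
t=22  I6 operands ready · I7 dispatched to LSU
t=24  I6 complete
t=25  R3←I6
t=26  I7 operands ready
t=27  I7 complete
t=28  R5←I7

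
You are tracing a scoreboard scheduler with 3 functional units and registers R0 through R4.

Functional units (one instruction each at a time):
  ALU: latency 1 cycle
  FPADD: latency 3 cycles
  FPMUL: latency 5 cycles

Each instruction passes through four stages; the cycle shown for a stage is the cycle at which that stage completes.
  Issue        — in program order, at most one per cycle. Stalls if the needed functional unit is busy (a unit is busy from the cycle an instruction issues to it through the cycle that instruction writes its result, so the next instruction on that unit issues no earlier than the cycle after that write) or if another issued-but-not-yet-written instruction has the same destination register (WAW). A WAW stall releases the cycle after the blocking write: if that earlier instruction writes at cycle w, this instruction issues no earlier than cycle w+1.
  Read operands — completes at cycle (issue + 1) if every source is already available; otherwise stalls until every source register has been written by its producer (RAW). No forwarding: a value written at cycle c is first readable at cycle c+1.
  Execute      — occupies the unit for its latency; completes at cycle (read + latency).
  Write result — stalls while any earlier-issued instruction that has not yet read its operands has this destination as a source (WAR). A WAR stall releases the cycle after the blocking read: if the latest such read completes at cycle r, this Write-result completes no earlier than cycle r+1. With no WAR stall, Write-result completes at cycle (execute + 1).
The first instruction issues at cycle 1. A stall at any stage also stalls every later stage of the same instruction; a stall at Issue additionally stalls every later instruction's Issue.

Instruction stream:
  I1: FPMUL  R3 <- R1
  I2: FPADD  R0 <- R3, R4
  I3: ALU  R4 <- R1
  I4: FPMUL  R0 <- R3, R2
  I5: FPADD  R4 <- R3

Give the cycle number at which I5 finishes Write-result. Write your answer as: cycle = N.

c1: issue I1 (FPMUL)
c2: I1 read-ops | issue I2 (FPADD)
c3: issue I3 (ALU)
c4: I3 read-ops
c5: I3 finished on ALU
c7: I1 finished on FPMUL
c8: I1→R3
c9: I2 read-ops
c10: I3→R4
c12: I2 finished on FPADD
c13: I2→R0
c14: issue I4 (FPMUL)
c15: I4 read-ops | issue I5 (FPADD)
c16: I5 read-ops
c19: I5 finished on FPADD
c20: I4 finished on FPMUL | I5→R4
c21: I4→R0

cycle = 20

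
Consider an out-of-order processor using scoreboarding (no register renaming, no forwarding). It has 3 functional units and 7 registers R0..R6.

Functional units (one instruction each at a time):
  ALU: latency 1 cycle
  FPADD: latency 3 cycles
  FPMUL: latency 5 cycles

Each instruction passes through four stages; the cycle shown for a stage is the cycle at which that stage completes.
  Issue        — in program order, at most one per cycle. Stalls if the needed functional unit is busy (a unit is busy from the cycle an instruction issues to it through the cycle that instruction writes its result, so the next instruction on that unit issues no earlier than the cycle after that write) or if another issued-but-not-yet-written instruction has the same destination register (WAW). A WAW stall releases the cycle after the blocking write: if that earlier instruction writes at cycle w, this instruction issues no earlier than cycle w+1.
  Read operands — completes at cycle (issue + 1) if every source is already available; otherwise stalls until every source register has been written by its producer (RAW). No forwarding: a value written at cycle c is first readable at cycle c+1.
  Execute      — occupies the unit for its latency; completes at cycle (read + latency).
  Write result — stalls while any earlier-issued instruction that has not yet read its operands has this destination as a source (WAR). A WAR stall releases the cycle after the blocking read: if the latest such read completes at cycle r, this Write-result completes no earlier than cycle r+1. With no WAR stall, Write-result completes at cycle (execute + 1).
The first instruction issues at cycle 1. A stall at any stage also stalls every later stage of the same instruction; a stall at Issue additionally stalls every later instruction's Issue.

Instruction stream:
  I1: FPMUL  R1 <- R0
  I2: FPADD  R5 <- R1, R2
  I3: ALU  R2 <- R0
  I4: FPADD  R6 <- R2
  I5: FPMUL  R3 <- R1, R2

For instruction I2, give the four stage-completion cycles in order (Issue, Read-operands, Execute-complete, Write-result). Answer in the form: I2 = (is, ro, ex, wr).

I2 = (2, 9, 12, 13)

t=1  I1 dispatched to FPMUL
t=2  I1 operands ready; I2 dispatched to FPADD
t=3  I3 dispatched to ALU
t=4  I3 operands ready
t=5  I3 complete
t=7  I1 complete
t=8  R1←I1
t=9  I2 operands ready
t=10  R2←I3
t=12  I2 complete
t=13  R5←I2
t=14  I4 dispatched to FPADD
t=15  I4 operands ready; I5 dispatched to FPMUL
t=16  I5 operands ready
t=18  I4 complete
t=19  R6←I4
t=21  I5 complete
t=22  R3←I5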